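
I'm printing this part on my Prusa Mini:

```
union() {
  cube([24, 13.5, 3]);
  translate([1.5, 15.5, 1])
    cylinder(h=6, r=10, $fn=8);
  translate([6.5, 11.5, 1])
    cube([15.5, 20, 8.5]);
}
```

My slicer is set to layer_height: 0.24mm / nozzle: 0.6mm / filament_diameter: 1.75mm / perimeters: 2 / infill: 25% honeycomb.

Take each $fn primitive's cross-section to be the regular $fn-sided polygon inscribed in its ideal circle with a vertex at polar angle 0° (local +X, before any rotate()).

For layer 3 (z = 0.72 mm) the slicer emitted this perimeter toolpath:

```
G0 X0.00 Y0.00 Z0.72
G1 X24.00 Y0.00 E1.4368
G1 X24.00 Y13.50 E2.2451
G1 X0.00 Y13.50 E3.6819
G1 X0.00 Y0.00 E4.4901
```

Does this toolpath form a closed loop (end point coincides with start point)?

Start point (G0): (0.00, 0.00). End point (last G1): the path returns to the start — closed.

yes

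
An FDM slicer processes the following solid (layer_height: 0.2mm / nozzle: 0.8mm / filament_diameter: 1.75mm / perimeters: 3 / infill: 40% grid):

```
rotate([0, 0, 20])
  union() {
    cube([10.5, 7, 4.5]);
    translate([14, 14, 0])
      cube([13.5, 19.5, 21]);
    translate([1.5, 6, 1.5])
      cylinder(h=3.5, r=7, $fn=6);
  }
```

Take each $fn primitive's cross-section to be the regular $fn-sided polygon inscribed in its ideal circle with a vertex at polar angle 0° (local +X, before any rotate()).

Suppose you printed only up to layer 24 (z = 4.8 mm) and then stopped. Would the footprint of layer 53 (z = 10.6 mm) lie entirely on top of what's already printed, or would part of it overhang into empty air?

entirely on top

Compare the two slices. At z = 4.8: the cube does not reach this height (z outside [0, 4.5]); the cube at (14, 14) is present — its section is the full 13.5×19.5 rectangle (area 263.25 mm²); the r=7 cylinder at (1.5, 6) gives a regular 6-gon of circumradius 7 (constant along its height) (area = (6/2)·7.000²·sin(360°/6) = 127.31 mm²); Merging all regions: the 2 present regions are separate (no shared area or edge), so areas and boundary lengths simply add and each stays a separate island — area = 390.56 mm²; (rotated 20° about Z; rotation is an isometry so areas/perimeters/island counts are preserved). At z = 10.6: the cube is absent (z outside [0, 4.5]); the cube at (14, 14) (footprint 13.5×19.5) is included at this height (area 263.25 mm²); the cylinder at (1.5, 6) does not reach this height (z outside [1.5, 5]); Combining (union): only the 13.5×19.5 cube at (14, 14) is present, so the union is just that shape — area = 263.25 mm²; (whole slice rotated 20° about Z — lengths, areas and connectivity unchanged). Checking containment: the cross-section at z = 10.6 is a subset of the cross-section at z = 4.8.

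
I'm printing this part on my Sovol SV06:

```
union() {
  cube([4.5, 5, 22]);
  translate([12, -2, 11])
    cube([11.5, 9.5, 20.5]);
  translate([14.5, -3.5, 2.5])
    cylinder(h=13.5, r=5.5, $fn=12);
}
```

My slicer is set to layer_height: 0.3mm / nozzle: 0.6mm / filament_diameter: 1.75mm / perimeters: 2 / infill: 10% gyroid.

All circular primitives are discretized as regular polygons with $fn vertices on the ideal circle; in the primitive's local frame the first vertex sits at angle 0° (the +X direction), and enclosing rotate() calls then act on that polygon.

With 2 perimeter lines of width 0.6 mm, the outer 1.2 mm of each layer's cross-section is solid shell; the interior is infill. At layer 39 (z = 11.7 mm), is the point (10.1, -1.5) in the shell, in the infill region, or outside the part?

shell

At z = 11.7 mm: the cube (footprint 4.5×5) is included at this height; the cube at (12, -2) is present — its section is the full 11.5×9.5 rectangle; the r=5.5 cylinder at (14.5, -3.5) contributes a regular 12-gon of circumradius 5.5; Combining (union): the regions partially overlap (shared area 23.90 mm²), so overlapping operands fuse into one piece — 2 connected regions. Overall, the cross-section has 2 separate islands. The nearest boundary edge runs (9.00, -3.50)→(9.74, -0.75); distance from the point to it = 0.54 mm. (Shell/infill is judged within the island containing the point — the largest one.) The point is inside the cross-section, 0.54 mm from the nearest boundary — within the 1.2 mm shell band (2 × 0.6).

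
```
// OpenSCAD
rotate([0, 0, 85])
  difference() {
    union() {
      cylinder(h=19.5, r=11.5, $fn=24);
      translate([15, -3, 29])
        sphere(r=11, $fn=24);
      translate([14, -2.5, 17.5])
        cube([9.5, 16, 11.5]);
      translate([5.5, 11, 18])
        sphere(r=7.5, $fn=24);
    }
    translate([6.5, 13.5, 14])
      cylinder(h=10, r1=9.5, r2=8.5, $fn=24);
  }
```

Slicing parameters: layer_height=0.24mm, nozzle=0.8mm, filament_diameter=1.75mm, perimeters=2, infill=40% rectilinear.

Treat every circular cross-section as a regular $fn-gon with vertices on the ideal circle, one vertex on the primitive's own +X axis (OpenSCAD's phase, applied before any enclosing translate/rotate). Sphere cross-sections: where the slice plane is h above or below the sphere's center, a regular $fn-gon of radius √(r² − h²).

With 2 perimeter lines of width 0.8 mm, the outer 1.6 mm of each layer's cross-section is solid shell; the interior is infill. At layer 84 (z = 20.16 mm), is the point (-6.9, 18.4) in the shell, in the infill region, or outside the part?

infill

At z = 20.16 mm: the cylinder is absent (z outside [0, 19.5]); the r=11 sphere at (15, -3) slices to a regular 24-gon of circumradius 6.546 (√(r²−h²) with h=8.84 from center); the cube at (14, -2.5) (footprint 9.5×16) is included at this height; the r=7.5 sphere at (5.5, 11) slices to a regular 24-gon of circumradius 7.182 (√(r²−h²) with h=2.16 from center); Merging all regions: the regions partially overlap (shared area 36.00 mm²), so overlapping operands fuse into one piece — 2 connected regions; the cone at (6.5, 13.5) contributes a regular 24-gon of circumradius 8.884 (interpolated between r1=9.5 and r2=8.5 at t=0.616); After the difference (first − rest): starting from the result so far, the cone at (6.5, 13.5) partially overlaps it — only the 155.17 mm² overlap (of its 245.13 mm²) is removed, clipping the outline — 2 connected regions; (rotated 85° about Z; rotation is an isometry so areas/perimeters/island counts are preserved). Overall, the cross-section has 2 separate islands. Undo the 85° rotation: the query point maps to (17.729, 8.477) in the un-rotated model frame. The nearest boundary edge runs (14.19, 9.06)→(15.08, 11.20); distance from the point to it = 3.49 mm. (Shell/infill is judged within the island containing the point — the largest one.) The point is inside the cross-section and 3.49 mm from the nearest boundary — more than the 1.6 mm shell width (2 × 0.8), so it's in the infill interior.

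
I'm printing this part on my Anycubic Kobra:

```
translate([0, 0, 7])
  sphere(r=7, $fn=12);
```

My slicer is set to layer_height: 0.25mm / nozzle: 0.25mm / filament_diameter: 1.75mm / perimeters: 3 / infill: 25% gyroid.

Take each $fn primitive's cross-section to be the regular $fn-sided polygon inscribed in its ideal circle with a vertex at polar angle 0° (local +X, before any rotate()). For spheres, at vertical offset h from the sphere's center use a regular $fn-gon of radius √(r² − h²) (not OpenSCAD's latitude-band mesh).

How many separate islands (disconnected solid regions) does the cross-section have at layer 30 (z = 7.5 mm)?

At z = 7.5 mm: the r=7 sphere slices to a regular 12-gon of circumradius 6.982 (√(r²−h²) with h=0.5 from center). Overall, the cross-section is a single solid region. Island count = 1.

1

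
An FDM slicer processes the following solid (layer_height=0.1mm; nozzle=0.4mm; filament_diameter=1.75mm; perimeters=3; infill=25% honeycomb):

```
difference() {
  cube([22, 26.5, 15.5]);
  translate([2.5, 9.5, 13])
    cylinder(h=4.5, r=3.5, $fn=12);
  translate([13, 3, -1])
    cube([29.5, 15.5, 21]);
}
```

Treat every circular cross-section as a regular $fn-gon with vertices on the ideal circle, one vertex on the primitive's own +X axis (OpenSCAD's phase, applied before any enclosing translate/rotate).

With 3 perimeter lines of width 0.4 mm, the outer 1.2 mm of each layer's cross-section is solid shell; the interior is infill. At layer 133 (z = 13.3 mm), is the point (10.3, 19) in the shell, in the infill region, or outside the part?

infill

At z = 13.3 mm: the cube is present — its section is the full 22×26.5 rectangle; the cylinder at (2.5, 9.5): section is a regular 12-gon, circumradius r=3.5; the cube at (13, 3) is present — its section is the full 29.5×15.5 rectangle; Taking the first minus the rest: starting from the 22×26.5 cube, the r=3.5 cylinder at (2.5, 9.5) partially overlaps it — only the 33.79 mm² overlap (of its 36.75 mm²) is removed, clipping the outline; the 29.5×15.5 cube at (13, 3) partially overlaps it — only the 139.50 mm² overlap (of its 457.25 mm²) is removed, clipping the outline — 1 connected region. Overall, the cross-section is a single solid region. The nearest boundary edge runs (22.00, 18.50)→(13.00, 18.50); distance from the point to it = 2.75 mm. The point is inside the cross-section and 2.75 mm from the nearest boundary — more than the 1.2 mm shell width (3 × 0.4), so it's in the infill interior.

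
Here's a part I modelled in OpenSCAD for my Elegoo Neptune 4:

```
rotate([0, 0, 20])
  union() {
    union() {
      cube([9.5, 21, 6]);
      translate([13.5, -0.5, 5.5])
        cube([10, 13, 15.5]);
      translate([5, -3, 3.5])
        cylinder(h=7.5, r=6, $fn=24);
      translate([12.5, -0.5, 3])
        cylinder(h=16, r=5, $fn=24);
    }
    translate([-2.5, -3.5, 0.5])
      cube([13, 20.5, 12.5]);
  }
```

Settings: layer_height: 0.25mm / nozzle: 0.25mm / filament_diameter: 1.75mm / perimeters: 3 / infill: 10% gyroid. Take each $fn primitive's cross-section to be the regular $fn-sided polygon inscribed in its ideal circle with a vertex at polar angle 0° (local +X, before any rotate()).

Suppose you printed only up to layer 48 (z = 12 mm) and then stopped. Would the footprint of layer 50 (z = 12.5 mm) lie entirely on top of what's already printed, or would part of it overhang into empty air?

entirely on top

Compare the two slices. At z = 12: the cube does not reach this height (z outside [0, 6]); the cube at (13.5, -0.5) is present — its section is the full 10×13 rectangle (area 130.00 mm²); the cylinder at (5, -3) is absent (z outside [3.5, 11]); the cylinder at (12.5, -0.5): section is a regular 24-gon, circumradius r=5 (area = (24/2)·5.000²·sin(360°/24) = 77.65 mm²); Combining (union): the regions partially overlap — summed areas 207.65 mm² minus the doubly-counted overlap 14.48 mm² gives 193.17 mm² — area = 193.17 mm²; the 13×20.5 cube at (-2.5, -3.5) contributes its full rectangle (area 266.50 mm²); Taking the union: the regions partially overlap — summed areas 459.67 mm² minus the doubly-counted overlap 17.70 mm² gives 441.97 mm² — area = 441.97 mm²; (rotated 20° about Z; rotation is an isometry so areas/perimeters/island counts are preserved). At z = 12.5: the cube does not reach this height (z outside [0, 6]); the 10×13 cube at (13.5, -0.5) contributes its full rectangle (area 130.00 mm²); the cylinder at (5, -3) does not reach this height (z outside [3.5, 11]); the cylinder at (12.5, -0.5): section is a regular 24-gon, circumradius r=5 (area = (24/2)·5.000²·sin(360°/24) = 77.65 mm²); Combining (union): the regions partially overlap — summed areas 207.65 mm² minus the doubly-counted overlap 14.48 mm² gives 193.17 mm² — area = 193.17 mm²; the 13×20.5 cube at (-2.5, -3.5) contributes its full rectangle (area 266.50 mm²); Combining (union): the regions partially overlap — summed areas 459.67 mm² minus the doubly-counted overlap 17.70 mm² gives 441.97 mm² — area = 441.97 mm²; (whole slice rotated 20° about Z — lengths, areas and connectivity unchanged). Checking containment: the cross-section at z = 12.5 is a subset of the cross-section at z = 12.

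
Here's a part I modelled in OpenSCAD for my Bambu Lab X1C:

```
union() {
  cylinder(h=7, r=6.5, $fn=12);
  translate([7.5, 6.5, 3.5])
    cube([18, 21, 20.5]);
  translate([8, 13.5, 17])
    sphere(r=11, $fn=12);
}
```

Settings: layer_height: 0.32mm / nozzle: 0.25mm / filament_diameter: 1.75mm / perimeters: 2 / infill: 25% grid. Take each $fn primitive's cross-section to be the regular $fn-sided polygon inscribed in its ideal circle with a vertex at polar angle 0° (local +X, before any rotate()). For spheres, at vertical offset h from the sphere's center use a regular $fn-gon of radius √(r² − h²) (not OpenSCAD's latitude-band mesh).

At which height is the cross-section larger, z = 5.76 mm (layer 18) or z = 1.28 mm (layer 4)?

Layer 18 (z = 5.76): the r=6.5 cylinder gives a regular 12-gon of circumradius 6.5 (constant along its height) (area = (12/2)·6.500²·sin(360°/12) = 126.75 mm²); the cube at (7.5, 6.5) (footprint 18×21) is included at this height (area 378.00 mm²); the sphere at (8, 13.5) does not reach this height (|z−center|=11.240 > r=11); Merging all regions: the 2 present regions are separate (no shared area or edge), so areas and boundary lengths simply add and each stays a separate island — area = 504.75 mm². So its area = 504.75 mm². Layer 4 (z = 1.28): the r=6.5 cylinder contributes a regular 12-gon of circumradius 6.5 (area = (12/2)·6.500²·sin(360°/12) = 126.75 mm²); the cube at (7.5, 6.5) is absent (z outside [3.5, 24]); the sphere at (8, 13.5) does not reach this height (|z−center|=15.720 > r=11); Combining (union): only the r=6.5 cylinder is present, so the union is just that shape — area = 126.75 mm². So its area = 126.75 mm². Layer 18 is larger (504.75 vs 126.75 mm²).

layer 18 (z = 5.76 mm)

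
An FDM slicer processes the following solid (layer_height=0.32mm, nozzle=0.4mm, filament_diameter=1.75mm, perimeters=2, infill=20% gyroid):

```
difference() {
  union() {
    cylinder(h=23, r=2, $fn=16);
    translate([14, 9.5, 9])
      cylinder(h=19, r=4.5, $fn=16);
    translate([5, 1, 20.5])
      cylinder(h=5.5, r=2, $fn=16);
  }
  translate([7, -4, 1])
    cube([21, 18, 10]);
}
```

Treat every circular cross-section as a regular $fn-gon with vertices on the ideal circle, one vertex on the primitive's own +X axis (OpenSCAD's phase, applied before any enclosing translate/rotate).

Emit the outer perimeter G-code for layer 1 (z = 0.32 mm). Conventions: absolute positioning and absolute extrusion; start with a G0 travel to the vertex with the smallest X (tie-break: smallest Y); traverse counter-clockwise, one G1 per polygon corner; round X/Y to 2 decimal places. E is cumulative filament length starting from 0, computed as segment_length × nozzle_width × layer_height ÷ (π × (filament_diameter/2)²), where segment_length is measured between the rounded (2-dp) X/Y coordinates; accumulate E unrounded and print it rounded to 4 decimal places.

At z = 0.32 mm: the cylinder: section is a regular 16-gon, circumradius r=2; the cylinder at (14, 9.5) is absent (z outside [9, 28]); the cylinder at (5, 1) does not reach this height (z outside [20.5, 26]); Taking the union: only the r=2 cylinder is present, so the union is just that shape — 1 connected region; the cube at (7, -4) does not reach this height (z outside [1, 11]); Subtracting the remaining from the first: none of the subtracted shapes is present at this height, so the result so far is unchanged — 1 connected region. The outline is a single polygon with 16 vertices. Extrusion per mm of travel: 0.4 × 0.32 / (π × 0.875²) = 0.053216. Accumulating E over each segment gives final E = 0.6646.

G0 X-2.00 Y0.00 Z0.32
G1 X-1.85 Y-0.77 E0.0417
G1 X-1.41 Y-1.41 E0.0831
G1 X-0.77 Y-1.85 E0.1244
G1 X0.00 Y-2.00 E0.1662
G1 X0.77 Y-1.85 E0.2079
G1 X1.41 Y-1.41 E0.2492
G1 X1.85 Y-0.77 E0.2906
G1 X2.00 Y0.00 E0.3323
G1 X1.85 Y0.77 E0.3741
G1 X1.41 Y1.41 E0.4154
G1 X0.77 Y1.85 E0.4567
G1 X0.00 Y2.00 E0.4985
G1 X-0.77 Y1.85 E0.5402
G1 X-1.41 Y1.41 E0.5815
G1 X-1.85 Y0.77 E0.6229
G1 X-2.00 Y0.00 E0.6646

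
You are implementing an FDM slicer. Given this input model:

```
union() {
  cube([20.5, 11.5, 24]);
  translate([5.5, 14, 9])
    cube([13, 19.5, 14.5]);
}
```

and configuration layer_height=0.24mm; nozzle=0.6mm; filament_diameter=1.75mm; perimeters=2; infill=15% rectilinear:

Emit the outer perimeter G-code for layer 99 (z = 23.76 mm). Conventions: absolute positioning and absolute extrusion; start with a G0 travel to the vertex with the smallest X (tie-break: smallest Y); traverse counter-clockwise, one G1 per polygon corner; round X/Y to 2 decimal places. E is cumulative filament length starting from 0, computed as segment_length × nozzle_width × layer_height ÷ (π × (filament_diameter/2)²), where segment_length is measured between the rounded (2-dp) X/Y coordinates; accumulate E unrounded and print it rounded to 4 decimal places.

At z = 23.76 mm: the cube is present — its section is the full 20.5×11.5 rectangle; the cube at (5.5, 14) is absent (z outside [9, 23.5]); Taking the union: only the 20.5×11.5 cube is present, so the union is just that shape — 1 connected region. The outline is a single polygon with 4 vertices. Extrusion per mm of travel: 0.6 × 0.24 / (π × 0.875²) = 0.059868. Accumulating E over each segment gives final E = 3.8316.

G0 X0.00 Y0.00 Z23.76
G1 X20.50 Y0.00 E1.2273
G1 X20.50 Y11.50 E1.9158
G1 X0.00 Y11.50 E3.1431
G1 X0.00 Y0.00 E3.8316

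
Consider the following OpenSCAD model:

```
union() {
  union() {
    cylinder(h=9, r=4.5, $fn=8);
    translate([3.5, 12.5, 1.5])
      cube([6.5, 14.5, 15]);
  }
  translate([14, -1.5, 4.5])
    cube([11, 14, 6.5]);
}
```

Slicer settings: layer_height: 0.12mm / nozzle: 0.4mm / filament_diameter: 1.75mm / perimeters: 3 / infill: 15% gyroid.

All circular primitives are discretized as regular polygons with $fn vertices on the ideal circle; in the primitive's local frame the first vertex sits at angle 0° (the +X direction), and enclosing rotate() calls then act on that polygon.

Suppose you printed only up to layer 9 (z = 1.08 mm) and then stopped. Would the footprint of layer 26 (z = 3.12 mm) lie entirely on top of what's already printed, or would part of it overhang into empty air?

part overhangs

Compare the two slices. At z = 1.08: the cylinder: section is a regular 8-gon, circumradius r=4.5 (area = (8/2)·4.500²·sin(360°/8) = 57.28 mm²); the cube at (3.5, 12.5) does not reach this height (z outside [1.5, 16.5]); Taking the union: only the r=4.5 cylinder is present, so the union is just that shape — area = 57.28 mm²; the cube at (14, -1.5) does not reach this height (z outside [4.5, 11]); Merging all regions: only that combined region is present, so the union is just that shape — area = 57.28 mm². At z = 3.12: the r=4.5 cylinder gives a regular 8-gon of circumradius 4.5 (constant along its height) (area = (8/2)·4.500²·sin(360°/8) = 57.28 mm²); the cube at (3.5, 12.5) (footprint 6.5×14.5) is included at this height (area 94.25 mm²); Combining (union): the 2 present regions are separate (no shared area or edge), so areas and boundary lengths simply add and each stays a separate island — area = 151.53 mm²; the cube at (14, -1.5) is absent (z outside [4.5, 11]); Combining (union): only that combined region is present, so the union is just that shape — area = 151.53 mm². Checking containment: at z = 3.12 the cross-section extends beyond the z = 1.08 cross-section by about 94.25 mm².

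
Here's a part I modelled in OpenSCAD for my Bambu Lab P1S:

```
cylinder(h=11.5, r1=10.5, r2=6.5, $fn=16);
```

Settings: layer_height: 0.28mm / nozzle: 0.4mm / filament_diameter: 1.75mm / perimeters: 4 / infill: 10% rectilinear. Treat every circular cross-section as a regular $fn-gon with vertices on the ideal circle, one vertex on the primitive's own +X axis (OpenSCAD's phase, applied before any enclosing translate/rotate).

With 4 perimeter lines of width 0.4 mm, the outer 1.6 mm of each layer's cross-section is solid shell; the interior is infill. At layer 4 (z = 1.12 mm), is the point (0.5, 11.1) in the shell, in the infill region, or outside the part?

outside

At z = 1.12 mm: the cone: at t=0.097 of its height the radius interpolates to r₁+(r₂−r₁)t = 10.110, giving a regular 16-gon of that circumradius. Overall, the cross-section is a single solid region. The nearest boundary edge runs (3.87, 9.34)→(0.00, 10.11); distance from the point to it = 1.07 mm. The point is not inside any of the regions above, so it lies outside the cross-section (1.07 mm from the nearest boundary).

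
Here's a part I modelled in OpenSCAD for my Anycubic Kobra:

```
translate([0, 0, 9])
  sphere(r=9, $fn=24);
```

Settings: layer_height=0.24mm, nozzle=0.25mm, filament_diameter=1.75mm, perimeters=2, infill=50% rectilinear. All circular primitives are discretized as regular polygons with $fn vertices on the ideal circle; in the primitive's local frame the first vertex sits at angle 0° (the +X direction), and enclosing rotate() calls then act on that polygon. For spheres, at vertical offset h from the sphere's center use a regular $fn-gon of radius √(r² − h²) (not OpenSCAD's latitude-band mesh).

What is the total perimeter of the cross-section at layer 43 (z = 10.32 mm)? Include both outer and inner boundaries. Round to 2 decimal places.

55.78 mm

At z = 10.32 mm: the sphere: section is a regular 24-gon, circumradius = √(r²−h²) = √(9²−1.32²) = 8.903 (perimeter = 2·24·8.903·sin(180°/24) = 55.78 mm). Overall, the cross-section is a single solid region. Total boundary length (outer) = 55.78 mm.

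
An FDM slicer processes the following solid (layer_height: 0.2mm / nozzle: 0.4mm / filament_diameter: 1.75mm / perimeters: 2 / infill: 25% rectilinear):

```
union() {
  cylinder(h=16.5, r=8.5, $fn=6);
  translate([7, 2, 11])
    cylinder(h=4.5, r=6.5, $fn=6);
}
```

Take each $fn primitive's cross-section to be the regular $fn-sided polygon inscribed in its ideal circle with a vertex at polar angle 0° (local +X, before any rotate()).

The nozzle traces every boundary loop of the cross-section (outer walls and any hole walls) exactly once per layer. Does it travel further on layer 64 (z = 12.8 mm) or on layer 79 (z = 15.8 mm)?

Layer 64 (z = 12.8): the r=8.5 cylinder contributes a regular 6-gon of circumradius 8.5 (perimeter = 2·6·8.500·sin(180°/6) = 51.00 mm); the cylinder at (7, 2): section is a regular 6-gon, circumradius r=6.5 (perimeter = 2·6·6.500·sin(180°/6) = 39.00 mm); Combining (union): the regions partially overlap (shared area 51.03 mm²), so the edge portions inside another operand are dropped and the merged outline is re-measured after clipping — boundary = 61.31 mm. So its perimeter = 61.31 mm. Layer 79 (z = 15.8): the r=8.5 cylinder contributes a regular 6-gon of circumradius 8.5 (perimeter = 2·6·8.500·sin(180°/6) = 51.00 mm); the cylinder at (7, 2) is absent (z outside [11, 15.5]); Combining (union): only the r=8.5 cylinder is present, so the union is just that shape — boundary = 51.00 mm. So its perimeter = 51.00 mm. Layer 64 is larger (61.31 vs 51.00 mm).

layer 64 (z = 12.8 mm)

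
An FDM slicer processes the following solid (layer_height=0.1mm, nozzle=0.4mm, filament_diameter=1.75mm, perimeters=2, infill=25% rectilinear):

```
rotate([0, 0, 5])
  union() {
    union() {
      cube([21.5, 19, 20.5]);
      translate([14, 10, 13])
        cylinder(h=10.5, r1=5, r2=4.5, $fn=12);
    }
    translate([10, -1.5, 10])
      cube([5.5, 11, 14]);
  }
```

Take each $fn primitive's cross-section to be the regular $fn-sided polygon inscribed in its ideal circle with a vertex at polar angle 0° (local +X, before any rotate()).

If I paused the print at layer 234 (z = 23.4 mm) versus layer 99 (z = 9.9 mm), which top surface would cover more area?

layer 99 (z = 9.9 mm)

Layer 234 (z = 23.4): the cube does not reach this height (z outside [0, 20.5]); the cone at (14, 10) (r1=5→r2=4.5) has section circumradius 4.505 here — a regular 12-gon (area = (12/2)·4.505²·sin(360°/12) = 60.88 mm²); Taking the union: only the cone at (14, 10) is present, so the union is just that shape — area = 60.88 mm²; the cube at (10, -1.5) is present — its section is the full 5.5×11 rectangle (area 60.50 mm²); Combining (union): the regions partially overlap — summed areas 121.38 mm² minus the doubly-counted overlap 18.45 mm² gives 102.93 mm² — area = 102.93 mm²; (whole slice rotated 5° about Z — lengths, areas and connectivity unchanged). So its area = 102.93 mm². Layer 99 (z = 9.9): the cube (footprint 21.5×19) is included at this height (area 408.50 mm²); the cone at (14, 10) does not reach this height (z outside [13, 23.5]); Combining (union): only the 21.5×19 cube is present, so the union is just that shape — area = 408.50 mm²; the cube at (10, -1.5) is not intersected at this z (z outside [10, 24]); Taking the union: only that combined region is present, so the union is just that shape — area = 408.50 mm²; (whole slice rotated 5° about Z — lengths, areas and connectivity unchanged). So its area = 408.50 mm². Layer 99 is larger (408.50 vs 102.93 mm²).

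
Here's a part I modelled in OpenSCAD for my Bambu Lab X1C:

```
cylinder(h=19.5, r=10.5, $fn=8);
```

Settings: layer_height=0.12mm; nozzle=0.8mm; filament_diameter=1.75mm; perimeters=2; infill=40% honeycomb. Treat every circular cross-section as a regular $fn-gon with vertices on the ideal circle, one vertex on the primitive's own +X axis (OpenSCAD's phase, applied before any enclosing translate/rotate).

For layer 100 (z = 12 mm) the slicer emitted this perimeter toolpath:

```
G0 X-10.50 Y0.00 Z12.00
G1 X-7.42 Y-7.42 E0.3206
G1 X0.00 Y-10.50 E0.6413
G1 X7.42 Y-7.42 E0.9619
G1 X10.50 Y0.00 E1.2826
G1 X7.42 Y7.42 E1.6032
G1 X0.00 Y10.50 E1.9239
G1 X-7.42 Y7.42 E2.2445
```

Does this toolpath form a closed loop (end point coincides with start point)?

Start point (G0): (-10.50, 0.00). End point (last G1): the path does not return to the start — open.

no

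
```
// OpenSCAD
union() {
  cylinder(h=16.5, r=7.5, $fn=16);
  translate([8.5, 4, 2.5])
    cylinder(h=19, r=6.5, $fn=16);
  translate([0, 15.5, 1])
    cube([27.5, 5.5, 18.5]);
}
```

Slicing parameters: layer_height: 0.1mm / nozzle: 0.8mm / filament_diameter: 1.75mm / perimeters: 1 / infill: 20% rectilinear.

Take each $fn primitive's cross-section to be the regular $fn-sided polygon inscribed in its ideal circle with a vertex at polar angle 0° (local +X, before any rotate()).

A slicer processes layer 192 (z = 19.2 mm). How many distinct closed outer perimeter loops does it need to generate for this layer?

2

At z = 19.2 mm: the cylinder is absent (z outside [0, 16.5]); the r=6.5 cylinder at (8.5, 4) gives a regular 16-gon of circumradius 6.5 (constant along its height); the cube at (0, 15.5) (footprint 27.5×5.5) is included at this height; Taking the union: the 2 present regions are separate (no shared area or edge), so areas and boundary lengths simply add and each stays a separate island — 2 connected regions. The result has 2 disconnected regions.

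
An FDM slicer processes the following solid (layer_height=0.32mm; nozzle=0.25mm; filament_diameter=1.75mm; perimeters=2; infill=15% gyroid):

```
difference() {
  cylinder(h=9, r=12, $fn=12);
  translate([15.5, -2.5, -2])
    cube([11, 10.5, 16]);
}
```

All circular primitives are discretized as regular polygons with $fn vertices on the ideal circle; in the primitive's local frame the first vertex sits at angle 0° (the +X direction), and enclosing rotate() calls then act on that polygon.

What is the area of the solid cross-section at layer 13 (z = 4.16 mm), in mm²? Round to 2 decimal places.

At z = 4.16 mm: the cylinder: section is a regular 12-gon, circumradius r=12 (area = (12/2)·12.000²·sin(360°/12) = 432.00 mm²); the 11×10.5 cube at (15.5, -2.5) contributes its full rectangle (area 115.50 mm²); Subtracting the remaining from the first: starting from the r=12 cylinder (432.00 mm²), the 11×10.5 cube at (15.5, -2.5) misses the remaining region (no effect) — area = 432.00 mm². Overall, the cross-section is a single solid region. Net area = 432.00 mm².

432.00 mm²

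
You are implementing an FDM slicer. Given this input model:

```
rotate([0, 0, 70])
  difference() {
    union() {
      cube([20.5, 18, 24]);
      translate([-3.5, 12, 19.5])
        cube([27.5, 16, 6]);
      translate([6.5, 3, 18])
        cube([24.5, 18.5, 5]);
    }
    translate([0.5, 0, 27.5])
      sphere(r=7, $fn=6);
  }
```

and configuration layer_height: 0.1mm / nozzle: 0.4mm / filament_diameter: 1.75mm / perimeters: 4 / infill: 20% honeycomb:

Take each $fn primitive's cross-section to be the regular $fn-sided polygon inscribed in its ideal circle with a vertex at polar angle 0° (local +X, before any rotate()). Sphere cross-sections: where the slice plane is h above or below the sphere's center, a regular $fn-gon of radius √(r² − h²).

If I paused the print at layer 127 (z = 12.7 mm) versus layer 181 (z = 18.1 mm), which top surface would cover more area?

layer 181 (z = 18.1 mm)

Layer 127 (z = 12.7): the cube (footprint 20.5×18) is included at this height (area 369.00 mm²); the cube at (-3.5, 12) is absent (z outside [19.5, 25.5]); the cube at (6.5, 3) does not reach this height (z outside [18, 23]); Taking the union: only the 20.5×18 cube is present, so the union is just that shape — area = 369.00 mm²; the sphere at (0.5, 0) does not reach this height (|z−center|=14.800 > r=7); After the difference (first − rest): none of the subtracted shapes is present at this height, so the result so far is unchanged — area = 369.00 mm²; (rotated 70° about Z; rotation is an isometry so areas/perimeters/island counts are preserved). So its area = 369.00 mm². Layer 181 (z = 18.1): the cube is present — its section is the full 20.5×18 rectangle (area 369.00 mm²); the cube at (-3.5, 12) is not intersected at this z (z outside [19.5, 25.5]); the cube at (6.5, 3) (footprint 24.5×18.5) is included at this height (area 453.25 mm²); Taking the union: the regions partially overlap — summed areas 822.25 mm² minus the doubly-counted overlap 210.00 mm² gives 612.25 mm² — area = 612.25 mm²; the sphere at (0.5, 0) does not reach this height (|z−center|=9.400 > r=7); Taking the first minus the rest: none of the subtracted shapes is present at this height, so the result so far is unchanged — area = 612.25 mm²; (rotated 70° about Z; rotation is an isometry so areas/perimeters/island counts are preserved). So its area = 612.25 mm². Layer 181 is larger (612.25 vs 369.00 mm²).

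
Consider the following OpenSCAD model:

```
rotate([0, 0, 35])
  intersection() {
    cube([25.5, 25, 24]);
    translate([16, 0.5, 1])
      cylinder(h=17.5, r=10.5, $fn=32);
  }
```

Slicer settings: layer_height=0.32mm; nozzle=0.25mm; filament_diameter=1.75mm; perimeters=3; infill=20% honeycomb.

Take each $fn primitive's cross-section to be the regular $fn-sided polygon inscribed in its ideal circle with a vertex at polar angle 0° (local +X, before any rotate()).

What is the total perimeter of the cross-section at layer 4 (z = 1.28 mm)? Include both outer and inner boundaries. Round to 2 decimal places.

53.74 mm

At z = 1.28 mm: the cube (footprint 25.5×25) is included at this height (perimeter 101.00 mm); the cylinder at (16, 0.5): section is a regular 32-gon, circumradius r=10.5 (perimeter = 2·32·10.500·sin(180°/32) = 65.87 mm); Keeping only the common overlap: the r=10.5 cylinder at (16, 0.5) partially overlaps the 25.5×25 cube; clipping to the common part keeps 179.19 mm² — boundary = 53.74 mm; (rotated 35° about Z; rotation is an isometry so areas/perimeters/island counts are preserved). Overall, the cross-section is a single solid region. Total boundary length (outer) = 53.74 mm.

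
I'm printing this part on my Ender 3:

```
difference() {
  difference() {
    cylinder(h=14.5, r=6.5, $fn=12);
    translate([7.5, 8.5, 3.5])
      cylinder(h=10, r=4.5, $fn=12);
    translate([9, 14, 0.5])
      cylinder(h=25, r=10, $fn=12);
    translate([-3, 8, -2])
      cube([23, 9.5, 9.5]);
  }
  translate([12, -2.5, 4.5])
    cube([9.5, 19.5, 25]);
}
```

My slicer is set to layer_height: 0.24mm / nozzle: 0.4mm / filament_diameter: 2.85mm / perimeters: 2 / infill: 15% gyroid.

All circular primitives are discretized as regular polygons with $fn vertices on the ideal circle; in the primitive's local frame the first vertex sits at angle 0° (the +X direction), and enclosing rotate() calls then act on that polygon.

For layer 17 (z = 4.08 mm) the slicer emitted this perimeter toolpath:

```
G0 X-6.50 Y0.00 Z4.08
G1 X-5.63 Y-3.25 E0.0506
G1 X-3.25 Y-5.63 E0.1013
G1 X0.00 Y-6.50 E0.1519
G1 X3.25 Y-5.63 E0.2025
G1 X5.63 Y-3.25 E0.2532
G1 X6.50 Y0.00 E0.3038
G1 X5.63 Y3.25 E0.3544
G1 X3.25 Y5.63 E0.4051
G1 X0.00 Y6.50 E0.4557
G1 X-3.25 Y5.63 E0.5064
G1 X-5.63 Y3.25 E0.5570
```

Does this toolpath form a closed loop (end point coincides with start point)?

Start point (G0): (-6.50, 0.00). End point (last G1): the path does not return to the start — open.

no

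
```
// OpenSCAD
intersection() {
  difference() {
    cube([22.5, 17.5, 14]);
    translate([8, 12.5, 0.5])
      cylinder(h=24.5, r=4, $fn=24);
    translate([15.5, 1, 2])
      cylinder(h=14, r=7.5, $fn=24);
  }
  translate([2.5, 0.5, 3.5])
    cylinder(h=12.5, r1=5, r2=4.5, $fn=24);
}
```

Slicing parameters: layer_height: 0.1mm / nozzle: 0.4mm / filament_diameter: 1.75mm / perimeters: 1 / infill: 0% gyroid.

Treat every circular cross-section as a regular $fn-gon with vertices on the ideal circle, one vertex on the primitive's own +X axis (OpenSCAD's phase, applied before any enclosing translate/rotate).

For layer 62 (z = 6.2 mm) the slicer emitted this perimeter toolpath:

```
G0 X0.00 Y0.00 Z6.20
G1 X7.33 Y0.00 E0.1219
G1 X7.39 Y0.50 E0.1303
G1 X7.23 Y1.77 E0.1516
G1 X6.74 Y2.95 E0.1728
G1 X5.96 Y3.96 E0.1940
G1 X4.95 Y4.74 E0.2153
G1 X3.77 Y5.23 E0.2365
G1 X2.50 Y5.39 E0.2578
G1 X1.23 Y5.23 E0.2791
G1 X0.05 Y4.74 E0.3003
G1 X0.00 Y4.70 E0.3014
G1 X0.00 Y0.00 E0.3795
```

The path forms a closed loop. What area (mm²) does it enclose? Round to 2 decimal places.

33.90 mm²

Apply the shoelace formula to the sequence of (X, Y) vertices; enclosed area = 33.90 mm².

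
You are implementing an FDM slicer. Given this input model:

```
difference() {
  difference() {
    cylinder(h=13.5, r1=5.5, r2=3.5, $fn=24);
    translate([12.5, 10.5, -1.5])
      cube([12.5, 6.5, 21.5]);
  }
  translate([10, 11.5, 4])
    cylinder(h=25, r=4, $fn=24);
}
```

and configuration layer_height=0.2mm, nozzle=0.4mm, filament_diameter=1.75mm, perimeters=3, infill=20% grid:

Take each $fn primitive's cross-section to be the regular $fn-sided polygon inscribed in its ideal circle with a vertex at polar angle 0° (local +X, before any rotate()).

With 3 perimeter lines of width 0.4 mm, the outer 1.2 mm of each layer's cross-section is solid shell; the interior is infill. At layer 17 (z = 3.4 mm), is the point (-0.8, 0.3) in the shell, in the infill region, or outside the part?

At z = 3.4 mm: the cone contributes a regular 24-gon of circumradius 4.996 (interpolated between r1=5.5 and r2=3.5 at t=0.252); the cube at (12.5, 10.5) (footprint 12.5×6.5) is included at this height; After the difference (first − rest): starting from the cone, the 12.5×6.5 cube at (12.5, 10.5) misses the remaining region (no effect) — 1 connected region; the cylinder at (10, 11.5) does not reach this height (z outside [4, 29]); Taking the first minus the rest: none of the subtracted shapes is present at this height, so the result so far is unchanged — 1 connected region. Overall, the cross-section is a single solid region. The nearest boundary edge runs (-4.83, 1.29)→(-4.33, 2.50); distance from the point to it = 4.10 mm. The point is inside the cross-section and 4.10 mm from the nearest boundary — more than the 1.2 mm shell width (3 × 0.4), so it's in the infill interior.

infill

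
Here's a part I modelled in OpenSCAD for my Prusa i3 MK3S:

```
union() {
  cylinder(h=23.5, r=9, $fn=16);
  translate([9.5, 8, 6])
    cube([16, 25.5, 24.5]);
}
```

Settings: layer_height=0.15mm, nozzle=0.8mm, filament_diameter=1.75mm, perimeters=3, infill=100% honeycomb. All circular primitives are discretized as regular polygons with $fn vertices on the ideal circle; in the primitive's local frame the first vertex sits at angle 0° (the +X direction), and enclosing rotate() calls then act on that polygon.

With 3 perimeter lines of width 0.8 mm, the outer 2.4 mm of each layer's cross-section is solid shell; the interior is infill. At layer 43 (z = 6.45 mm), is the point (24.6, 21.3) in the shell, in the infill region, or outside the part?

shell

At z = 6.45 mm: the cylinder: section is a regular 16-gon, circumradius r=9; the cube at (9.5, 8) (footprint 16×25.5) is included at this height; Merging all regions: the 2 present regions are separate (no shared area or edge), so areas and boundary lengths simply add and each stays a separate island — 2 connected regions. Overall, the cross-section has 2 separate islands. The nearest boundary edge runs (25.50, 33.50)→(25.50, 8.00); distance from the point to it = 0.90 mm. (Shell/infill is judged within the island containing the point — the largest one.) The point is inside the cross-section, 0.90 mm from the nearest boundary — within the 2.4 mm shell band (3 × 0.8).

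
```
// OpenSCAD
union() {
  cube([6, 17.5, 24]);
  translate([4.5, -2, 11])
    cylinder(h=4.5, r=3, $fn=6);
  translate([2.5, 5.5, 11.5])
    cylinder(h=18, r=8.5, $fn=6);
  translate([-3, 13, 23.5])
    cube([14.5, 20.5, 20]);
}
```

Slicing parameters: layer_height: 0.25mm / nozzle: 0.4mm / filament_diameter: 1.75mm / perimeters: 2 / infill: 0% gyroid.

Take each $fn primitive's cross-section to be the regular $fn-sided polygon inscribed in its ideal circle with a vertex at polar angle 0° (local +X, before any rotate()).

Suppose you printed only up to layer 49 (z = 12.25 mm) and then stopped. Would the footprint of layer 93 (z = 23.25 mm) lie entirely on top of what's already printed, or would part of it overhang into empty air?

Compare the two slices. At z = 12.25: the cube (footprint 6×17.5) is included at this height (area 105.00 mm²); the r=3 cylinder at (4.5, -2) gives a regular 6-gon of circumradius 3 (constant along its height) (area = (6/2)·3.000²·sin(360°/6) = 23.38 mm²); the cylinder at (2.5, 5.5): section is a regular 6-gon, circumradius r=8.5 (area = (6/2)·8.500²·sin(360°/6) = 187.71 mm²); the cube at (-3, 13) is not intersected at this z (z outside [23.5, 43.5]); Taking the union: the regions partially overlap — summed areas 316.09 mm² minus the doubly-counted overlap 87.84 mm² gives 228.25 mm² — area = 228.25 mm². At z = 23.25: the cube is present — its section is the full 6×17.5 rectangle (area 105.00 mm²); the cylinder at (4.5, -2) is not intersected at this z (z outside [11, 15.5]); the r=8.5 cylinder at (2.5, 5.5) contributes a regular 6-gon of circumradius 8.5 (area = (6/2)·8.500²·sin(360°/6) = 187.71 mm²); the cube at (-3, 13) is not intersected at this z (z outside [23.5, 43.5]); Merging all regions: the regions partially overlap — summed areas 292.71 mm² minus the doubly-counted overlap 77.17 mm² gives 215.54 mm² — area = 215.54 mm². Checking containment: the cross-section at z = 23.25 is a subset of the cross-section at z = 12.25.

entirely on top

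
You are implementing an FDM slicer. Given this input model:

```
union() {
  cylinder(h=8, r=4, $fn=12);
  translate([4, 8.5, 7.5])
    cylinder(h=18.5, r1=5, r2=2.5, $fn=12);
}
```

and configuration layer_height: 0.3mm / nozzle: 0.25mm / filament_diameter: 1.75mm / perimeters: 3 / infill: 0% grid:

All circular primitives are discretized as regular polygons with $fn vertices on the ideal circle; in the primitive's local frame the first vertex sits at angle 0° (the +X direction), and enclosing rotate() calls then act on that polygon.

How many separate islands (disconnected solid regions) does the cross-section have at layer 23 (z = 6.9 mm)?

At z = 6.9 mm: the r=4 cylinder gives a regular 12-gon of circumradius 4 (constant along its height); the cone at (4, 8.5) does not reach this height (z outside [7.5, 26]); Taking the union: only the r=4 cylinder is present, so the union is just that shape — 1 connected region. Overall, the cross-section is a single solid region. Island count = 1.

1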